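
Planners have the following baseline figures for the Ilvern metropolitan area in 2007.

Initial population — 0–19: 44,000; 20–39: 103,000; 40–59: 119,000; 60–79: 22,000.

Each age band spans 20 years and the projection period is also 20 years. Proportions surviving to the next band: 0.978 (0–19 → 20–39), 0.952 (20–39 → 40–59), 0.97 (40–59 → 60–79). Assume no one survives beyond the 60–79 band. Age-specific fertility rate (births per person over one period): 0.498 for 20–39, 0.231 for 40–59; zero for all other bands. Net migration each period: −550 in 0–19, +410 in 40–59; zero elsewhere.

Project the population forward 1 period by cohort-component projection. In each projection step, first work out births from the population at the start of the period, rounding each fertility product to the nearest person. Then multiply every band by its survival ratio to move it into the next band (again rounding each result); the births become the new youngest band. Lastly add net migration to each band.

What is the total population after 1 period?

Let group 1 be 0–19 through group 4 = 60–79.
Period 1:
Births: 103000 * 0.498 = 51294  |  119000 * 0.231 = 27489 — total 78783
Group 2: 44000 * 0.978 = 43032
Group 3: 103000 * 0.952 = 98056
Group 4: 119000 * 0.97 = 115430
Net migration: Group 1 − 550 → 78233; Group 3 + 410 → 98466
Population now: 0–19=78233, 20–39=43032, 40–59=98466, 60–79=115430
Total after period 1: 78233 + 43032 + 98466 + 115430 = 335161

335161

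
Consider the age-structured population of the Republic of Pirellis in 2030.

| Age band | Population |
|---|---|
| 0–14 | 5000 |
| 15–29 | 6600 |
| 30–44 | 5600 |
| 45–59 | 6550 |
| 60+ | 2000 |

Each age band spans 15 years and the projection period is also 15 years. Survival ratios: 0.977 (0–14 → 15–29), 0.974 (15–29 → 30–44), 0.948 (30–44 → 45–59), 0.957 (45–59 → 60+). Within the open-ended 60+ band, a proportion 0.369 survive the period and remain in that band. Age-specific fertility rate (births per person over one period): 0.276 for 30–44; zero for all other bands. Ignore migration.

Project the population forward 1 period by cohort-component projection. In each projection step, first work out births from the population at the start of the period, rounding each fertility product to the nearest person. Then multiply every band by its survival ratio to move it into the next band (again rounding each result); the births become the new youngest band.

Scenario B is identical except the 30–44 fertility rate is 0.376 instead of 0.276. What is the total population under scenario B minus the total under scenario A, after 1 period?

560

Period 1:
Births: 5600 × 0.276 = 1546
15–29: 5000 × 0.977 = 4885
30–44: 6600 × 0.974 = 6428
45–59: 5600 × 0.948 = 5309
60+: 6550 × 0.957 + 2000 × 0.369 = 6268 + 738 = 7006
→ [1546, 4885, 6428, 5309, 7006]
Scenario A total after 1 period: 25174
Scenario B projection —
Period 1:
Births: 5600 × 0.376 = 2106
15–29: 5000 × 0.977 = 4885
30–44: 6600 × 0.974 = 6428
45–59: 5600 × 0.948 = 5309
60+: 6550 × 0.957 + 2000 × 0.369 = 6268 + 738 = 7006
→ [2106, 4885, 6428, 5309, 7006]
Scenario B total after 1 period: 25734
Difference B − A = 25734 − 25174 = 560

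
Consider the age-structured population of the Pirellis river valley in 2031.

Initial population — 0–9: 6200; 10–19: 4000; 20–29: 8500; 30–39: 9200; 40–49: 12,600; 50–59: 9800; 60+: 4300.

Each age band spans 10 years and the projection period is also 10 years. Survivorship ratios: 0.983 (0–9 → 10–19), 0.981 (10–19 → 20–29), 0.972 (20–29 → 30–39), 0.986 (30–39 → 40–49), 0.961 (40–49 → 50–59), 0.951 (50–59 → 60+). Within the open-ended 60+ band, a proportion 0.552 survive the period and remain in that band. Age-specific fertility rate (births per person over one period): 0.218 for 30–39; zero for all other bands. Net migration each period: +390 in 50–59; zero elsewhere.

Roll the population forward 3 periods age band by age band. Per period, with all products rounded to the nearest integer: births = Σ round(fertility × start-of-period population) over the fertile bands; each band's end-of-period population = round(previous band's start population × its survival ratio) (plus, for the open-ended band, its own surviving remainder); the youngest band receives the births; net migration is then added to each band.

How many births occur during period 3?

Let group 1 be 0–9 through group 7 = 60+.
After projecting period 1:
Births: 9200 × 0.218 = 2006
Group 2: 6200 × 0.983 = 6095
Group 3: 4000 × 0.981 = 3924
Group 4: 8500 × 0.972 = 8262
Group 5: 9200 × 0.986 = 9071
Group 6: 12600 × 0.961 = 12109
Group 7: 9800 × 0.951 + 4300 × 0.552 = 9320 + 2374 = 11694
Net migration: Group 6 + 390 → 12499
→ [2006, 6095, 3924, 8262, 9071, 12499, 11694]
After projecting period 2:
Births: 8262 × 0.218 = 1801
Group 2: 2006 × 0.983 = 1972
Group 3: 6095 × 0.981 = 5979
Group 4: 3924 × 0.972 = 3814
Group 5: 8262 × 0.986 = 8146
Group 6: 9071 × 0.961 = 8717
Group 7: 12499 × 0.951 + 11694 × 0.552 = 11887 + 6455 = 18342
Net migration: Group 6 + 390 → 9107
→ [1801, 1972, 5979, 3814, 8146, 9107, 18342]
After projecting period 3:
Births: 3814 × 0.218 = 831
Group 2: 1801 × 0.983 = 1770
Group 3: 1972 × 0.981 = 1935
Group 4: 5979 × 0.972 = 5812
Group 5: 3814 × 0.986 = 3761
Group 6: 8146 × 0.961 = 7828
Group 7: 9107 × 0.951 + 18342 × 0.552 = 8661 + 10125 = 18786
Net migration: Group 6 + 390 → 8218
→ [831, 1770, 1935, 5812, 3761, 8218, 18786]

831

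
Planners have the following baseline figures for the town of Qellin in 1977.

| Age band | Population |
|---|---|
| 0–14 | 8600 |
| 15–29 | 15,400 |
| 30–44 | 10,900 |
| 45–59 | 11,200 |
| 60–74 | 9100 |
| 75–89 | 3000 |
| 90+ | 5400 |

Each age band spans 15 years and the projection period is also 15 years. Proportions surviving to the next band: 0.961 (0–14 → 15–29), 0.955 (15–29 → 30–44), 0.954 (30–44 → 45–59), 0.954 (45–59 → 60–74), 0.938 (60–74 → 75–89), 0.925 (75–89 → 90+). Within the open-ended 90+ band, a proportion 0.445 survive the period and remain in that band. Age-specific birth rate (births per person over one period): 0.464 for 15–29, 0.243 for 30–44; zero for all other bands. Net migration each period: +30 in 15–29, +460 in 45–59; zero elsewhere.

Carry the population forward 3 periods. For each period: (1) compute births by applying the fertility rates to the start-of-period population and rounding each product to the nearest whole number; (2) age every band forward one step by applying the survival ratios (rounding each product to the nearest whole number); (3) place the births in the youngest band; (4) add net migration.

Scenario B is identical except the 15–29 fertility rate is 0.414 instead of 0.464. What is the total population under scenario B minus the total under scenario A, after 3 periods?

Period 1:
Births: 15400 × 0.464 = 7146, 10900 × 0.243 = 2649 → total 9795
15–29: 8600 × 0.961 = 8265
30–44: 15400 × 0.955 = 14707
45–59: 10900 × 0.954 = 10399
60–74: 11200 × 0.954 = 10685
75–89: 9100 × 0.938 = 8536
90+: 3000 × 0.925 + 5400 × 0.445 = 2775 + 2403 = 5178
Net migration: 15–29 + 30 → 8295; 45–59 + 460 → 10859
End of period: [9795, 8295, 14707, 10859, 10685, 8536, 5178]
Period 2:
Births: 8295 × 0.464 = 3849, 14707 × 0.243 = 3574 → total 7423
15–29: 9795 × 0.961 = 9413
30–44: 8295 × 0.955 = 7922
45–59: 14707 × 0.954 = 14030
60–74: 10859 × 0.954 = 10359
75–89: 10685 × 0.938 = 10023
90+: 8536 × 0.925 + 5178 × 0.445 = 7896 + 2304 = 10200
Net migration: 15–29 + 30 → 9443; 45–59 + 460 → 14490
End of period: [7423, 9443, 7922, 14490, 10359, 10023, 10200]
Period 3:
Births: 9443 × 0.464 = 4382, 7922 × 0.243 = 1925 → total 6307
15–29: 7423 × 0.961 = 7134
30–44: 9443 × 0.955 = 9018
45–59: 7922 × 0.954 = 7558
60–74: 14490 × 0.954 = 13823
75–89: 10359 × 0.938 = 9717
90+: 10023 × 0.925 + 10200 × 0.445 = 9271 + 4539 = 13810
Net migration: 15–29 + 30 → 7164; 45–59 + 460 → 8018
End of period: [6307, 7164, 9018, 8018, 13823, 9717, 13810]
Scenario A total after 3 periods: 67857
Scenario B projection —
Period 1:
Births: 15400 × 0.414 = 6376, 10900 × 0.243 = 2649 → total 9025
15–29: 8600 × 0.961 = 8265
30–44: 15400 × 0.955 = 14707
45–59: 10900 × 0.954 = 10399
60–74: 11200 × 0.954 = 10685
75–89: 9100 × 0.938 = 8536
90+: 3000 × 0.925 + 5400 × 0.445 = 2775 + 2403 = 5178
Net migration: 15–29 + 30 → 8295; 45–59 + 460 → 10859
End of period: [9025, 8295, 14707, 10859, 10685, 8536, 5178]
Period 2:
Births: 8295 × 0.414 = 3434, 14707 × 0.243 = 3574 → total 7008
15–29: 9025 × 0.961 = 8673
30–44: 8295 × 0.955 = 7922
45–59: 14707 × 0.954 = 14030
60–74: 10859 × 0.954 = 10359
75–89: 10685 × 0.938 = 10023
90+: 8536 × 0.925 + 5178 × 0.445 = 7896 + 2304 = 10200
Net migration: 15–29 + 30 → 8703; 45–59 + 460 → 14490
End of period: [7008, 8703, 7922, 14490, 10359, 10023, 10200]
Period 3:
Births: 8703 × 0.414 = 3603, 7922 × 0.243 = 1925 → total 5528
15–29: 7008 × 0.961 = 6735
30–44: 8703 × 0.955 = 8311
45–59: 7922 × 0.954 = 7558
60–74: 14490 × 0.954 = 13823
75–89: 10359 × 0.938 = 9717
90+: 10023 × 0.925 + 10200 × 0.445 = 9271 + 4539 = 13810
Net migration: 15–29 + 30 → 6765; 45–59 + 460 → 8018
End of period: [5528, 6765, 8311, 8018, 13823, 9717, 13810]
Scenario B total after 3 periods: 65972
Difference B − A = 65972 − 67857 = -1885

-1885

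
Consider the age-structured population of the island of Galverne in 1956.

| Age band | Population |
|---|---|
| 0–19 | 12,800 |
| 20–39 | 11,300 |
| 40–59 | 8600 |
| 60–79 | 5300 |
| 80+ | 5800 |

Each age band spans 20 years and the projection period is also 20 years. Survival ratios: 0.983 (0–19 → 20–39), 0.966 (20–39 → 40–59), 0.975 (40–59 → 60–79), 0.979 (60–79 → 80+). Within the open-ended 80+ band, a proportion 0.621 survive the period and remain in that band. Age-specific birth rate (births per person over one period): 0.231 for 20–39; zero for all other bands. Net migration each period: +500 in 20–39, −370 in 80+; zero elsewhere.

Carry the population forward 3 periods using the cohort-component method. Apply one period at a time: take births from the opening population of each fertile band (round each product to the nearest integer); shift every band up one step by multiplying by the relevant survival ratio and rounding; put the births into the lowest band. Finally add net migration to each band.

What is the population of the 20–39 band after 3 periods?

3471

Let band 1 be 0–19 through band 5 = 80+.
Period 1.
Births: 11300 × 0.231 = 2610
Band 2: 12800 × 0.983 = 12582
Band 3: 11300 × 0.966 = 10916
Band 4: 8600 × 0.975 = 8385
Band 5: 5300 × 0.979 + 5800 × 0.621 = 5189 + 3602 = 8791
Net migration: Band 2 + 500 → 13082; Band 5 − 370 → 8421
Giving 2610 / 13082 / 10916 / 8385 / 8421.
Period 2.
Births: 13082 × 0.231 = 3022
Band 2: 2610 × 0.983 = 2566
Band 3: 13082 × 0.966 = 12637
Band 4: 10916 × 0.975 = 10643
Band 5: 8385 × 0.979 + 8421 × 0.621 = 8209 + 5229 = 13438
Net migration: Band 2 + 500 → 3066; Band 5 − 370 → 13068
Giving 3022 / 3066 / 12637 / 10643 / 13068.
Period 3.
Births: 3066 × 0.231 = 708
Band 2: 3022 × 0.983 = 2971
Band 3: 3066 × 0.966 = 2962
Band 4: 12637 × 0.975 = 12321
Band 5: 10643 × 0.979 + 13068 × 0.621 = 10419 + 8115 = 18534
Net migration: Band 2 + 500 → 3471; Band 5 − 370 → 18164
Giving 708 / 3471 / 2962 / 12321 / 18164.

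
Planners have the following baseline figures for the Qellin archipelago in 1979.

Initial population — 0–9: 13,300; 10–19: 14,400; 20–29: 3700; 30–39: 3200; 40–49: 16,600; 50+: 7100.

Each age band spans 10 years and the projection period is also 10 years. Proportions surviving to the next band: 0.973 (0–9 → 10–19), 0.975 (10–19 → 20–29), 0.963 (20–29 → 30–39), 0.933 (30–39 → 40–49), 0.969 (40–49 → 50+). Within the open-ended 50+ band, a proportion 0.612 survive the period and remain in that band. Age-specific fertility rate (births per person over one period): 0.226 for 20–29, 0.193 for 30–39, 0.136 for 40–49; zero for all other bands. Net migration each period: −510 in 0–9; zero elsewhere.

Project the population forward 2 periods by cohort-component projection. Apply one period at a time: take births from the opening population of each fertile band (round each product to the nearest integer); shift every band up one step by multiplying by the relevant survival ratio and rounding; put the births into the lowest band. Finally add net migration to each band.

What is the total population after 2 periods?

Call the groups 1 to 6, youngest first.
After projecting period 1:
Births: 3700 * 0.226 = 836, 3200 * 0.193 = 618, 16600 * 0.136 = 2258 → 3712
Group 2: 13300 * 0.973 = 12941
Group 3: 14400 * 0.975 = 14040
Group 4: 3700 * 0.963 = 3563
Group 5: 3200 * 0.933 = 2986
Group 6: 16600 * 0.969 + 7100 * 0.612 = 16085 + 4345 = 20430
Net migration: Group 1 − 510 → 3202
Population now: 0–9=3202, 10–19=12941, 20–29=14040, 30–39=3563, 40–49=2986, 50+=20430
After projecting period 2:
Births: 14040 * 0.226 = 3173, 3563 * 0.193 = 688, 2986 * 0.136 = 406 → 4267
Group 2: 3202 * 0.973 = 3116
Group 3: 12941 * 0.975 = 12617
Group 4: 14040 * 0.963 = 13521
Group 5: 3563 * 0.933 = 3324
Group 6: 2986 * 0.969 + 20430 * 0.612 = 2893 + 12503 = 15396
Net migration: Group 1 − 510 → 3757
Population now: 0–9=3757, 10–19=3116, 20–29=12617, 30–39=13521, 40–49=3324, 50+=15396
Total after period 2: 3757 + 3116 + 12617 + 13521 + 3324 + 15396 = 51731

51731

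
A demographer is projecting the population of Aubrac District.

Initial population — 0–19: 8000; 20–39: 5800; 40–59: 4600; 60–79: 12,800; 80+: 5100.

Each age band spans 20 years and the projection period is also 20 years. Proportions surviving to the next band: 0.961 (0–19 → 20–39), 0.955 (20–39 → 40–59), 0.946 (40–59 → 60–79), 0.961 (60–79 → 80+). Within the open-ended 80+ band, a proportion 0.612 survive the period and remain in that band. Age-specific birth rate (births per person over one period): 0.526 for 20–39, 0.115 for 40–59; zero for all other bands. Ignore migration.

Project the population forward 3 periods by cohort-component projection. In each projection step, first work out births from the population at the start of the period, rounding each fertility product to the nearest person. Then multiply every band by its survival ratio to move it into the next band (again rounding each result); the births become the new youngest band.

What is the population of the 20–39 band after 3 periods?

4498

Period 1:
Births: 5800 × 0.526 = 3051  |  4600 × 0.115 = 529 → 3580
20–39: 8000 × 0.961 = 7688
40–59: 5800 × 0.955 = 5539
60–79: 4600 × 0.946 = 4352
80+: 12800 × 0.961 + 5100 × 0.612 = 12301 + 3121 = 15422
Population now: 0–19=3580, 20–39=7688, 40–59=5539, 60–79=4352, 80+=15422
Period 2:
Births: 7688 × 0.526 = 4044  |  5539 × 0.115 = 637 → 4681
20–39: 3580 × 0.961 = 3440
40–59: 7688 × 0.955 = 7342
60–79: 5539 × 0.946 = 5240
80+: 4352 × 0.961 + 15422 × 0.612 = 4182 + 9438 = 13620
Population now: 0–19=4681, 20–39=3440, 40–59=7342, 60–79=5240, 80+=13620
Period 3:
Births: 3440 × 0.526 = 1809  |  7342 × 0.115 = 844 → 2653
20–39: 4681 × 0.961 = 4498
40–59: 3440 × 0.955 = 3285
60–79: 7342 × 0.946 = 6946
80+: 5240 × 0.961 + 13620 × 0.612 = 5036 + 8335 = 13371
Population now: 0–19=2653, 20–39=4498, 40–59=3285, 60–79=6946, 80+=13371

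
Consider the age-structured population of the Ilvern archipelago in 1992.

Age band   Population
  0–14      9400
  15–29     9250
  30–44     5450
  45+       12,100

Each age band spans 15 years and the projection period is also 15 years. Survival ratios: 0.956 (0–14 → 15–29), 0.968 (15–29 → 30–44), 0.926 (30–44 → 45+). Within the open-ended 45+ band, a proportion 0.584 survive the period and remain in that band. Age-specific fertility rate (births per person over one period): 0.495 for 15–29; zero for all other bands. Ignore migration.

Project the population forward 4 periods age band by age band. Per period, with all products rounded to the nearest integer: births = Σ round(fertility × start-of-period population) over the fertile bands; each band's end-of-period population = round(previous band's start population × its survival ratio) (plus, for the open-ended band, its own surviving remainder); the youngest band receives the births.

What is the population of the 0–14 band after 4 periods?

Period 1:
Births: 9250 × 0.495 = 4579
15–29: 9400 × 0.956 = 8986
30–44: 9250 × 0.968 = 8954
45+: 5450 × 0.926 + 12100 × 0.584 = 5047 + 7066 = 12113
Population now: 0–14=4579, 15–29=8986, 30–44=8954, 45+=12113
Period 2:
Births: 8986 × 0.495 = 4448
15–29: 4579 × 0.956 = 4378
30–44: 8986 × 0.968 = 8698
45+: 8954 × 0.926 + 12113 × 0.584 = 8291 + 7074 = 15365
Population now: 0–14=4448, 15–29=4378, 30–44=8698, 45+=15365
Period 3:
Births: 4378 × 0.495 = 2167
15–29: 4448 × 0.956 = 4252
30–44: 4378 × 0.968 = 4238
45+: 8698 × 0.926 + 15365 × 0.584 = 8054 + 8973 = 17027
Population now: 0–14=2167, 15–29=4252, 30–44=4238, 45+=17027
Period 4:
Births: 4252 × 0.495 = 2105
15–29: 2167 × 0.956 = 2072
30–44: 4252 × 0.968 = 4116
45+: 4238 × 0.926 + 17027 × 0.584 = 3924 + 9944 = 13868
Population now: 0–14=2105, 15–29=2072, 30–44=4116, 45+=13868

2105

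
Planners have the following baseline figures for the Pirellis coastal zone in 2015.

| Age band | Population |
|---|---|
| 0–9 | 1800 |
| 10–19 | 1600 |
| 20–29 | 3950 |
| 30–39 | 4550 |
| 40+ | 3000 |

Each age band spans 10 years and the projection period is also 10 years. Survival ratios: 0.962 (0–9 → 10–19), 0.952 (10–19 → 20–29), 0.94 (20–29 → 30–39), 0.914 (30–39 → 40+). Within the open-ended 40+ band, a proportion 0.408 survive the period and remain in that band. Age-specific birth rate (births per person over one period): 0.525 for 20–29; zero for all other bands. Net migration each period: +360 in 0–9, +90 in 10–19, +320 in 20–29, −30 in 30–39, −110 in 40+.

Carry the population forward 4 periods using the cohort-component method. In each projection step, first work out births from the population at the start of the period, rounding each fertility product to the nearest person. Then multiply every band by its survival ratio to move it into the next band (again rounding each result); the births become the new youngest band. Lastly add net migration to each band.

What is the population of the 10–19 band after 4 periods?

[period 1]
Births: 3950 × 0.525 = 2074
10–19: 1800 × 0.962 = 1732
20–29: 1600 × 0.952 = 1523
30–39: 3950 × 0.94 = 3713
40+: 4550 × 0.914 + 3000 × 0.408 = 4159 + 1224 = 5383
Net migration: 0–9 + 360 → 2434; 10–19 + 90 → 1822; 20–29 + 320 → 1843; 30–39 − 30 → 3683; 40+ − 110 → 5273
→ [2434, 1822, 1843, 3683, 5273]
[period 2]
Births: 1843 × 0.525 = 968
10–19: 2434 × 0.962 = 2342
20–29: 1822 × 0.952 = 1735
30–39: 1843 × 0.94 = 1732
40+: 3683 × 0.914 + 5273 × 0.408 = 3366 + 2151 = 5517
Net migration: 0–9 + 360 → 1328; 10–19 + 90 → 2432; 20–29 + 320 → 2055; 30–39 − 30 → 1702; 40+ − 110 → 5407
→ [1328, 2432, 2055, 1702, 5407]
[period 3]
Births: 2055 × 0.525 = 1079
10–19: 1328 × 0.962 = 1278
20–29: 2432 × 0.952 = 2315
30–39: 2055 × 0.94 = 1932
40+: 1702 × 0.914 + 5407 × 0.408 = 1556 + 2206 = 3762
Net migration: 0–9 + 360 → 1439; 10–19 + 90 → 1368; 20–29 + 320 → 2635; 30–39 − 30 → 1902; 40+ − 110 → 3652
→ [1439, 1368, 2635, 1902, 3652]
[period 4]
Births: 2635 × 0.525 = 1383
10–19: 1439 × 0.962 = 1384
20–29: 1368 × 0.952 = 1302
30–39: 2635 × 0.94 = 2477
40+: 1902 × 0.914 + 3652 × 0.408 = 1738 + 1490 = 3228
Net migration: 0–9 + 360 → 1743; 10–19 + 90 → 1474; 20–29 + 320 → 1622; 30–39 − 30 → 2447; 40+ − 110 → 3118
→ [1743, 1474, 1622, 2447, 3118]

1474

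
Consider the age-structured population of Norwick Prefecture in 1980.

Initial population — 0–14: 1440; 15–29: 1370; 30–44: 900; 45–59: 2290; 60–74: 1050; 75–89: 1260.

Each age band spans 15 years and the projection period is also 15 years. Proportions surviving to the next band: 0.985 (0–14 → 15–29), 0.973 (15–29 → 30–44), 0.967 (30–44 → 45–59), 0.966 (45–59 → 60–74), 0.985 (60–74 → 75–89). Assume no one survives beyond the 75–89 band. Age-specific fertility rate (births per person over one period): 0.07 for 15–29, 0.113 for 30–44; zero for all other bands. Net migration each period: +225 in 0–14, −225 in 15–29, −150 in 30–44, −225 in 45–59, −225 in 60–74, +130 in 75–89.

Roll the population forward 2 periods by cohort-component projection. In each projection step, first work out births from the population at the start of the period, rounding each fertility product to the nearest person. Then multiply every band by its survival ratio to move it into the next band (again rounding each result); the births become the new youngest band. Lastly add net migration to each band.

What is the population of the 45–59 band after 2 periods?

919

— Period 1 —
Births: 1370 × 0.07 = 96 ; 900 × 0.113 = 102 ⇒ total 198
15–29: 1440 × 0.985 = 1418
30–44: 1370 × 0.973 = 1333
45–59: 900 × 0.967 = 870
60–74: 2290 × 0.966 = 2212
75–89: 1050 × 0.985 = 1034
Net migration: 0–14 + 225 → 423; 15–29 − 225 → 1193; 30–44 − 150 → 1183; 45–59 − 225 → 645; 60–74 − 225 → 1987; 75–89 + 130 → 1164
Giving 423 / 1193 / 1183 / 645 / 1987 / 1164.
— Period 2 —
Births: 1193 × 0.07 = 84 ; 1183 × 0.113 = 134 ⇒ total 218
15–29: 423 × 0.985 = 417
30–44: 1193 × 0.973 = 1161
45–59: 1183 × 0.967 = 1144
60–74: 645 × 0.966 = 623
75–89: 1987 × 0.985 = 1957
Net migration: 0–14 + 225 → 443; 15–29 − 225 → 192; 30–44 − 150 → 1011; 45–59 − 225 → 919; 60–74 − 225 → 398; 75–89 + 130 → 2087
Giving 443 / 192 / 1011 / 919 / 398 / 2087.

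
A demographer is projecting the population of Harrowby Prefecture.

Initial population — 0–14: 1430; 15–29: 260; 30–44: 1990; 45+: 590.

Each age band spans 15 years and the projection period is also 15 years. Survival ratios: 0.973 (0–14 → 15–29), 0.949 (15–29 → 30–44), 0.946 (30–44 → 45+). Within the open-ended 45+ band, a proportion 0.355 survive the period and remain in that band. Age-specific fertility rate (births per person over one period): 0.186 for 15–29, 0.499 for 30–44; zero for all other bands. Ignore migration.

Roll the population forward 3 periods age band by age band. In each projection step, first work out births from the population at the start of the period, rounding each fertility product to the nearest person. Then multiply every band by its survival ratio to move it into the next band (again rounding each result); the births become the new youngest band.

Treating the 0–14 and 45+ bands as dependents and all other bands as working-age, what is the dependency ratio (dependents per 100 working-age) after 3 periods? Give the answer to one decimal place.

183.3

Period 1:
Births: 260 * 0.186 = 48, 1990 * 0.499 = 993 → 1041
15–29: 1430 * 0.973 = 1391
30–44: 260 * 0.949 = 247
45+: 1990 * 0.946 + 590 * 0.355 = 1883 + 209 = 2092
End of period: [1041, 1391, 247, 2092]
Period 2:
Births: 1391 * 0.186 = 259, 247 * 0.499 = 123 → 382
15–29: 1041 * 0.973 = 1013
30–44: 1391 * 0.949 = 1320
45+: 247 * 0.946 + 2092 * 0.355 = 234 + 743 = 977
End of period: [382, 1013, 1320, 977]
Period 3:
Births: 1013 * 0.186 = 188, 1320 * 0.499 = 659 → 847
15–29: 382 * 0.973 = 372
30–44: 1013 * 0.949 = 961
45+: 1320 * 0.946 + 977 * 0.355 = 1249 + 347 = 1596
End of period: [847, 372, 961, 1596]
Dependents (band 0–14 + band 45+) = 847 + 1596 = 2443; working-age = 1333; ratio = 2443/1333 × 100 = 183.3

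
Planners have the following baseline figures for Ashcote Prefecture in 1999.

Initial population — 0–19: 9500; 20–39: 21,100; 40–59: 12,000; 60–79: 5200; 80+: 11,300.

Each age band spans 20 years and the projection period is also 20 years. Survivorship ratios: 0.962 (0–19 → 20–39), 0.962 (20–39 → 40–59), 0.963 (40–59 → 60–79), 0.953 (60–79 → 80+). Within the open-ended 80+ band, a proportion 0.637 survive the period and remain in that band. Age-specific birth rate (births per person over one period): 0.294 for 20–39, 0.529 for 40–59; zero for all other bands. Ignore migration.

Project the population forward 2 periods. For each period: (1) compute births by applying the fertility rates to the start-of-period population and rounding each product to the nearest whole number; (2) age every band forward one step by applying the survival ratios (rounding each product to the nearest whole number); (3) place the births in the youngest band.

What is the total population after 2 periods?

Period 1:
Births: 21100 × 0.294 = 6203 ; 12000 × 0.529 = 6348 → 12551
20–39: 9500 × 0.962 = 9139
40–59: 21100 × 0.962 = 20298
60–79: 12000 × 0.963 = 11556
80+: 5200 × 0.953 + 11300 × 0.637 = 4956 + 7198 = 12154
Giving 12551 / 9139 / 20298 / 11556 / 12154.
Period 2:
Births: 9139 × 0.294 = 2687 ; 20298 × 0.529 = 10738 → 13425
20–39: 12551 × 0.962 = 12074
40–59: 9139 × 0.962 = 8792
60–79: 20298 × 0.963 = 19547
80+: 11556 × 0.953 + 12154 × 0.637 = 11013 + 7742 = 18755
Giving 13425 / 12074 / 8792 / 19547 / 18755.
Total after period 2: 13425 + 12074 + 8792 + 19547 + 18755 = 72593

72593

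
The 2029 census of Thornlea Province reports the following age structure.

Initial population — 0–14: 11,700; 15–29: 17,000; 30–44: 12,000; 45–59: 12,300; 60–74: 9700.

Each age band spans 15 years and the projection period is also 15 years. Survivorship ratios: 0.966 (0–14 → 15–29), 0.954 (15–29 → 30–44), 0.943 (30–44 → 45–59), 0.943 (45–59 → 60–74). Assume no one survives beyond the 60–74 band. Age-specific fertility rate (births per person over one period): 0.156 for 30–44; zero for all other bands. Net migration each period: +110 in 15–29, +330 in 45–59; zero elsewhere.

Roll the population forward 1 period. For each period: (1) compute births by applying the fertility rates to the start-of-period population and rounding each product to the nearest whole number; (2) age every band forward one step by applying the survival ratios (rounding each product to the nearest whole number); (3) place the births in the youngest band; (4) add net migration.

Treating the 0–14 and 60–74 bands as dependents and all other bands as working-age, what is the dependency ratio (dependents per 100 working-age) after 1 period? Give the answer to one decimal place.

Call the groups 1 to 5, youngest first.
Period 1:
Births: 12000 * 0.156 = 1872
Group 2: 11700 * 0.966 = 11302
Group 3: 17000 * 0.954 = 16218
Group 4: 12000 * 0.943 = 11316
Group 5: 12300 * 0.943 = 11599
Net migration: Group 2 + 110 → 11412; Group 4 + 330 → 11646
Giving 1872 / 11412 / 16218 / 11646 / 11599.
Dependents (band 0–14 + band 60–74) = 1872 + 11599 = 13471; working-age = 39276; ratio = 13471/39276 × 100 = 34.3

34.3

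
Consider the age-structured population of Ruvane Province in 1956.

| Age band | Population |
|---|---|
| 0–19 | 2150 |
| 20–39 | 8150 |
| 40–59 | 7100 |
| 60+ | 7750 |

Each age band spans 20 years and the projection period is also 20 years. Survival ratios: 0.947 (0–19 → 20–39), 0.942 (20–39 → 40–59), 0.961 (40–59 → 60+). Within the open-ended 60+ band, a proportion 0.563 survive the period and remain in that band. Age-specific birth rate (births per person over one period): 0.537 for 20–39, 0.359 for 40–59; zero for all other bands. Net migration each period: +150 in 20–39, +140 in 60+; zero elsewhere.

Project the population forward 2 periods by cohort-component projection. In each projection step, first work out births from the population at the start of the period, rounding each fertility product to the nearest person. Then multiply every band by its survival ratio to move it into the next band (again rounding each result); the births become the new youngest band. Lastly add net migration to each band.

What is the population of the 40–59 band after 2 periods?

Period 1.
Births: 8150 * 0.537 = 4377  |  7100 * 0.359 = 2549 — total 6926
20–39: 2150 * 0.947 = 2036
40–59: 8150 * 0.942 = 7677
60+: 7100 * 0.961 + 7750 * 0.563 = 6823 + 4363 = 11186
Net migration: 20–39 + 150 → 2186; 60+ + 140 → 11326
Population now: 0–19=6926, 20–39=2186, 40–59=7677, 60+=11326
Period 2.
Births: 2186 * 0.537 = 1174  |  7677 * 0.359 = 2756 — total 3930
20–39: 6926 * 0.947 = 6559
40–59: 2186 * 0.942 = 2059
60+: 7677 * 0.961 + 11326 * 0.563 = 7378 + 6377 = 13755
Net migration: 20–39 + 150 → 6709; 60+ + 140 → 13895
Population now: 0–19=3930, 20–39=6709, 40–59=2059, 60+=13895

2059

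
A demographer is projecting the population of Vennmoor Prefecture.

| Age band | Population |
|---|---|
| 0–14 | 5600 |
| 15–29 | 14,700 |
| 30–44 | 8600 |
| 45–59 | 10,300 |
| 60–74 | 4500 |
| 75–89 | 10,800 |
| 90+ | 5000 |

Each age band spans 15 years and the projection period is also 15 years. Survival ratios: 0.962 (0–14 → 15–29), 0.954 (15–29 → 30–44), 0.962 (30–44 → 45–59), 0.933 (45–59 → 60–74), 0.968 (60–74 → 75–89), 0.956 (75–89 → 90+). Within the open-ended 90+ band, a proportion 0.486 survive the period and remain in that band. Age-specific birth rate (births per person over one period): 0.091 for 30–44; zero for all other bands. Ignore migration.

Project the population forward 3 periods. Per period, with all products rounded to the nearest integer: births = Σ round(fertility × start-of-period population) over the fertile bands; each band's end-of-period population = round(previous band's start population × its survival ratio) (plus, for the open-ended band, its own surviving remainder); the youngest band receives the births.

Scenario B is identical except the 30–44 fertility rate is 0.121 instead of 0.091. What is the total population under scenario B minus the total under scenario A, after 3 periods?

Period 1.
Births: 8600 × 0.091 = 783
15–29: 5600 × 0.962 = 5387
30–44: 14700 × 0.954 = 14024
45–59: 8600 × 0.962 = 8273
60–74: 10300 × 0.933 = 9610
75–89: 4500 × 0.968 = 4356
90+: 10800 × 0.956 + 5000 × 0.486 = 10325 + 2430 = 12755
→ [783, 5387, 14024, 8273, 9610, 4356, 12755]
Period 2.
Births: 14024 × 0.091 = 1276
15–29: 783 × 0.962 = 753
30–44: 5387 × 0.954 = 5139
45–59: 14024 × 0.962 = 13491
60–74: 8273 × 0.933 = 7719
75–89: 9610 × 0.968 = 9302
90+: 4356 × 0.956 + 12755 × 0.486 = 4164 + 6199 = 10363
→ [1276, 753, 5139, 13491, 7719, 9302, 10363]
Period 3.
Births: 5139 × 0.091 = 468
15–29: 1276 × 0.962 = 1228
30–44: 753 × 0.954 = 718
45–59: 5139 × 0.962 = 4944
60–74: 13491 × 0.933 = 12587
75–89: 7719 × 0.968 = 7472
90+: 9302 × 0.956 + 10363 × 0.486 = 8893 + 5036 = 13929
→ [468, 1228, 718, 4944, 12587, 7472, 13929]
Scenario A total after 3 periods: 41346
Scenario B projection —
Period 1.
Births: 8600 × 0.121 = 1041
15–29: 5600 × 0.962 = 5387
30–44: 14700 × 0.954 = 14024
45–59: 8600 × 0.962 = 8273
60–74: 10300 × 0.933 = 9610
75–89: 4500 × 0.968 = 4356
90+: 10800 × 0.956 + 5000 × 0.486 = 10325 + 2430 = 12755
→ [1041, 5387, 14024, 8273, 9610, 4356, 12755]
Period 2.
Births: 14024 × 0.121 = 1697
15–29: 1041 × 0.962 = 1001
30–44: 5387 × 0.954 = 5139
45–59: 14024 × 0.962 = 13491
60–74: 8273 × 0.933 = 7719
75–89: 9610 × 0.968 = 9302
90+: 4356 × 0.956 + 12755 × 0.486 = 4164 + 6199 = 10363
→ [1697, 1001, 5139, 13491, 7719, 9302, 10363]
Period 3.
Births: 5139 × 0.121 = 622
15–29: 1697 × 0.962 = 1633
30–44: 1001 × 0.954 = 955
45–59: 5139 × 0.962 = 4944
60–74: 13491 × 0.933 = 12587
75–89: 7719 × 0.968 = 7472
90+: 9302 × 0.956 + 10363 × 0.486 = 8893 + 5036 = 13929
→ [622, 1633, 955, 4944, 12587, 7472, 13929]
Scenario B total after 3 periods: 42142
Difference B − A = 42142 − 41346 = 796

796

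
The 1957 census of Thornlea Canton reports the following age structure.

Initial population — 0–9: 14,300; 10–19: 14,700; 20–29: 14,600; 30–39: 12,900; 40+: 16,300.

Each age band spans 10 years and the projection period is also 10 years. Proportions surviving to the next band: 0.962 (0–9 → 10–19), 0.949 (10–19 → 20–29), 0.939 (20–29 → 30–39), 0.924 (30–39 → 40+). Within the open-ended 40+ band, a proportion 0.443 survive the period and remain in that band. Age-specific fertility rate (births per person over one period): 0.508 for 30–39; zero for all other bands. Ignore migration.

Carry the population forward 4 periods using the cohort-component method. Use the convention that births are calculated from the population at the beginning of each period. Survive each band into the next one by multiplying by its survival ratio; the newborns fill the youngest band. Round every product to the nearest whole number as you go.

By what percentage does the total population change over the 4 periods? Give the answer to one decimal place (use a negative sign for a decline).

— Period 1 —
Births: 12900 * 0.508 = 6553
10–19: 14300 * 0.962 = 13757
20–29: 14700 * 0.949 = 13950
30–39: 14600 * 0.939 = 13709
40+: 12900 * 0.924 + 16300 * 0.443 = 11920 + 7221 = 19141
Population now: 0–9=6553, 10–19=13757, 20–29=13950, 30–39=13709, 40+=19141
— Period 2 —
Births: 13709 * 0.508 = 6964
10–19: 6553 * 0.962 = 6304
20–29: 13757 * 0.949 = 13055
30–39: 13950 * 0.939 = 13099
40+: 13709 * 0.924 + 19141 * 0.443 = 12667 + 8479 = 21146
Population now: 0–9=6964, 10–19=6304, 20–29=13055, 30–39=13099, 40+=21146
— Period 3 —
Births: 13099 * 0.508 = 6654
10–19: 6964 * 0.962 = 6699
20–29: 6304 * 0.949 = 5982
30–39: 13055 * 0.939 = 12259
40+: 13099 * 0.924 + 21146 * 0.443 = 12103 + 9368 = 21471
Population now: 0–9=6654, 10–19=6699, 20–29=5982, 30–39=12259, 40+=21471
— Period 4 —
Births: 12259 * 0.508 = 6228
10–19: 6654 * 0.962 = 6401
20–29: 6699 * 0.949 = 6357
30–39: 5982 * 0.939 = 5617
40+: 12259 * 0.924 + 21471 * 0.443 = 11327 + 9512 = 20839
Population now: 0–9=6228, 10–19=6401, 20–29=6357, 30–39=5617, 40+=20839
Total: 72800 → 45442; change = -27358; percentage change = -37.6%

-37.6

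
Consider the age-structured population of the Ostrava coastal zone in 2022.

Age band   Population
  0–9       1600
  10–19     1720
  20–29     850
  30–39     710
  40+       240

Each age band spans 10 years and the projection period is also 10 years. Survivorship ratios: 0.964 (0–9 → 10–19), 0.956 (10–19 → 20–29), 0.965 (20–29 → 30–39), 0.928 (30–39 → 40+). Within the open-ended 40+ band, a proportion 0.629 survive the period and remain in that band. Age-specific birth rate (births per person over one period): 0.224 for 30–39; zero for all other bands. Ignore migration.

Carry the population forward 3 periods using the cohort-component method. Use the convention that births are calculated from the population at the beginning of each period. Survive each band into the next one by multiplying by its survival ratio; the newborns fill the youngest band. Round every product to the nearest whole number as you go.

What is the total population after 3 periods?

(Groups numbered youngest = 1 to oldest = 5.)
[period 1]
Births: 710 × 0.224 = 159
Group 2: 1600 × 0.964 = 1542
Group 3: 1720 × 0.956 = 1644
Group 4: 850 × 0.965 = 820
Group 5: 710 × 0.928 + 240 × 0.629 = 659 + 151 = 810
End of period: [159, 1542, 1644, 820, 810]
[period 2]
Births: 820 × 0.224 = 184
Group 2: 159 × 0.964 = 153
Group 3: 1542 × 0.956 = 1474
Group 4: 1644 × 0.965 = 1586
Group 5: 820 × 0.928 + 810 × 0.629 = 761 + 509 = 1270
End of period: [184, 153, 1474, 1586, 1270]
[period 3]
Births: 1586 × 0.224 = 355
Group 2: 184 × 0.964 = 177
Group 3: 153 × 0.956 = 146
Group 4: 1474 × 0.965 = 1422
Group 5: 1586 × 0.928 + 1270 × 0.629 = 1472 + 799 = 2271
End of period: [355, 177, 146, 1422, 2271]
Total after period 3: 355 + 177 + 146 + 1422 + 2271 = 4371

4371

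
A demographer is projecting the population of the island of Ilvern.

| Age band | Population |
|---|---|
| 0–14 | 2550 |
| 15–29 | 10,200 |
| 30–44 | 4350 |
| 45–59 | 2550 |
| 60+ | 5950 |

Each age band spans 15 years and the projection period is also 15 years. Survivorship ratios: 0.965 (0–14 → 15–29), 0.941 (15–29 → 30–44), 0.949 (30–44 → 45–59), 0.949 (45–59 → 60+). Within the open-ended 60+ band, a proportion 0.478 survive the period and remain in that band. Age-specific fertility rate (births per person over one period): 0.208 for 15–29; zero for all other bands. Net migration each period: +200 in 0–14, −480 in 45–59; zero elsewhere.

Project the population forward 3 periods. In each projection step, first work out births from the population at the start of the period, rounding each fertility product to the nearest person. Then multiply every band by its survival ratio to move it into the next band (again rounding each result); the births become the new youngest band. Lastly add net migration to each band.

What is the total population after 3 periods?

Let band 1 be 0–14 through band 5 = 60+.
Period 1:
Births: 10200 * 0.208 = 2122
Band 2: 2550 * 0.965 = 2461
Band 3: 10200 * 0.941 = 9598
Band 4: 4350 * 0.949 = 4128
Band 5: 2550 * 0.949 + 5950 * 0.478 = 2420 + 2844 = 5264
Net migration: Band 1 + 200 → 2322; Band 4 − 480 → 3648
Population now: 0–14=2322, 15–29=2461, 30–44=9598, 45–59=3648, 60+=5264
Period 2:
Births: 2461 * 0.208 = 512
Band 2: 2322 * 0.965 = 2241
Band 3: 2461 * 0.941 = 2316
Band 4: 9598 * 0.949 = 9109
Band 5: 3648 * 0.949 + 5264 * 0.478 = 3462 + 2516 = 5978
Net migration: Band 1 + 200 → 712; Band 4 − 480 → 8629
Population now: 0–14=712, 15–29=2241, 30–44=2316, 45–59=8629, 60+=5978
Period 3:
Births: 2241 * 0.208 = 466
Band 2: 712 * 0.965 = 687
Band 3: 2241 * 0.941 = 2109
Band 4: 2316 * 0.949 = 2198
Band 5: 8629 * 0.949 + 5978 * 0.478 = 8189 + 2857 = 11046
Net migration: Band 1 + 200 → 666; Band 4 − 480 → 1718
Population now: 0–14=666, 15–29=687, 30–44=2109, 45–59=1718, 60+=11046
Total after period 3: 666 + 687 + 2109 + 1718 + 11046 = 16226

16226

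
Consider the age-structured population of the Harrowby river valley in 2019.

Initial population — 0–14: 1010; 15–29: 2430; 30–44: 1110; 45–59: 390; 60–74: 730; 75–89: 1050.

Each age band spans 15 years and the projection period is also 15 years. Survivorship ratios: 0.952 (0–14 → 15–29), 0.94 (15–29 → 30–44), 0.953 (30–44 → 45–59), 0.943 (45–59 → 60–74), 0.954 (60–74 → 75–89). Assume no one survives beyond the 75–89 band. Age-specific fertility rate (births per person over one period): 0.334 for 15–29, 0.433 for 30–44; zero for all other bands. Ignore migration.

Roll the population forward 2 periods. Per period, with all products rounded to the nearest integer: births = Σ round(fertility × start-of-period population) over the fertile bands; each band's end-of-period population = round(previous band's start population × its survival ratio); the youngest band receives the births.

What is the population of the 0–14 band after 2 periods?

(Groups numbered youngest = 1 to oldest = 6.)
Period 1:
Births: 2430 * 0.334 = 812, 1110 * 0.433 = 481 — total 1293
Group 2: 1010 * 0.952 = 962
Group 3: 2430 * 0.94 = 2284
Group 4: 1110 * 0.953 = 1058
Group 5: 390 * 0.943 = 368
Group 6: 730 * 0.954 = 696
Giving 1293 / 962 / 2284 / 1058 / 368 / 696.
Period 2:
Births: 962 * 0.334 = 321, 2284 * 0.433 = 989 — total 1310
Group 2: 1293 * 0.952 = 1231
Group 3: 962 * 0.94 = 904
Group 4: 2284 * 0.953 = 2177
Group 5: 1058 * 0.943 = 998
Group 6: 368 * 0.954 = 351
Giving 1310 / 1231 / 904 / 2177 / 998 / 351.

1310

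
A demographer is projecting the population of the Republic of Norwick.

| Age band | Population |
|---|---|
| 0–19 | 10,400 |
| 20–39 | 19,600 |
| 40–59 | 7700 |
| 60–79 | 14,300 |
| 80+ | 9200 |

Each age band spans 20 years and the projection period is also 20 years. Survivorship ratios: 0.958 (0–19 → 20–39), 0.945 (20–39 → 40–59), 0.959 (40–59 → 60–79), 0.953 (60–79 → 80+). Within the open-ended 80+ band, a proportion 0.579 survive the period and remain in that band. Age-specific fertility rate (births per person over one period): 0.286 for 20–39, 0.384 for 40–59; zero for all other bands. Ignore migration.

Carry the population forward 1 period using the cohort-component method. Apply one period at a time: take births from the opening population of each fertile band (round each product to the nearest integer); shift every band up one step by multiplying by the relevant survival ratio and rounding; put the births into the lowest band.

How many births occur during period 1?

Numbering the bands 1..5 from youngest to oldest:
— Period 1 —
Births: 19600 × 0.286 = 5606, 7700 × 0.384 = 2957 — total 8563
Band 2: 10400 × 0.958 = 9963
Band 3: 19600 × 0.945 = 18522
Band 4: 7700 × 0.959 = 7384
Band 5: 14300 × 0.953 + 9200 × 0.579 = 13628 + 5327 = 18955
Giving 8563 / 9963 / 18522 / 7384 / 18955.

8563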